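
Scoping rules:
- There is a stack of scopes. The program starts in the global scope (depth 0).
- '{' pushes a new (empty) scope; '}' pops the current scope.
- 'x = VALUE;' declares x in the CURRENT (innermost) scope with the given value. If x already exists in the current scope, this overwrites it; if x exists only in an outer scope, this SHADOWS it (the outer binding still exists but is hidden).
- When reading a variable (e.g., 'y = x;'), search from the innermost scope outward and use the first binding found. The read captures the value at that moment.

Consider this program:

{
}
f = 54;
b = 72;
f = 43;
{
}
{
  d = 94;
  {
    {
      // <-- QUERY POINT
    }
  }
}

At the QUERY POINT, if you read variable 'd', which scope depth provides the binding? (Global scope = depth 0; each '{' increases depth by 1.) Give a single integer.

Step 1: enter scope (depth=1)
Step 2: exit scope (depth=0)
Step 3: declare f=54 at depth 0
Step 4: declare b=72 at depth 0
Step 5: declare f=43 at depth 0
Step 6: enter scope (depth=1)
Step 7: exit scope (depth=0)
Step 8: enter scope (depth=1)
Step 9: declare d=94 at depth 1
Step 10: enter scope (depth=2)
Step 11: enter scope (depth=3)
Visible at query point: b=72 d=94 f=43

Answer: 1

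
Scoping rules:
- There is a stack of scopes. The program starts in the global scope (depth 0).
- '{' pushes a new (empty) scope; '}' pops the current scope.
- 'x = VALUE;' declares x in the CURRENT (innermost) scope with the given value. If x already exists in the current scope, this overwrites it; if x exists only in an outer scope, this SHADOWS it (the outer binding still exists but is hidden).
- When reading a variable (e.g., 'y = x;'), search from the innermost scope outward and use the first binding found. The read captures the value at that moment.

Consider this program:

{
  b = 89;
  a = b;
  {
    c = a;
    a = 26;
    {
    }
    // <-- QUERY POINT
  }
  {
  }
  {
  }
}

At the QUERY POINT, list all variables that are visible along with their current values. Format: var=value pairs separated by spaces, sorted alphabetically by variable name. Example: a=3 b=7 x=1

Answer: a=26 b=89 c=89

Derivation:
Step 1: enter scope (depth=1)
Step 2: declare b=89 at depth 1
Step 3: declare a=(read b)=89 at depth 1
Step 4: enter scope (depth=2)
Step 5: declare c=(read a)=89 at depth 2
Step 6: declare a=26 at depth 2
Step 7: enter scope (depth=3)
Step 8: exit scope (depth=2)
Visible at query point: a=26 b=89 c=89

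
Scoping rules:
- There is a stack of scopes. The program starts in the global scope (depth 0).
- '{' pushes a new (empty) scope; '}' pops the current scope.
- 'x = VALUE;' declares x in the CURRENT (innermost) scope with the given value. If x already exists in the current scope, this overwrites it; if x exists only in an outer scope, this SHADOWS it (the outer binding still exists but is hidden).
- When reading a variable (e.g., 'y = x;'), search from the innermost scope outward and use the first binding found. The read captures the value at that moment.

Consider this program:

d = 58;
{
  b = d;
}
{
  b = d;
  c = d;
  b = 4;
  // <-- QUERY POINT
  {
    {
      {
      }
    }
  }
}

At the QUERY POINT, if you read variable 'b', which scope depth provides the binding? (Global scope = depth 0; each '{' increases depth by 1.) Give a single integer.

Answer: 1

Derivation:
Step 1: declare d=58 at depth 0
Step 2: enter scope (depth=1)
Step 3: declare b=(read d)=58 at depth 1
Step 4: exit scope (depth=0)
Step 5: enter scope (depth=1)
Step 6: declare b=(read d)=58 at depth 1
Step 7: declare c=(read d)=58 at depth 1
Step 8: declare b=4 at depth 1
Visible at query point: b=4 c=58 d=58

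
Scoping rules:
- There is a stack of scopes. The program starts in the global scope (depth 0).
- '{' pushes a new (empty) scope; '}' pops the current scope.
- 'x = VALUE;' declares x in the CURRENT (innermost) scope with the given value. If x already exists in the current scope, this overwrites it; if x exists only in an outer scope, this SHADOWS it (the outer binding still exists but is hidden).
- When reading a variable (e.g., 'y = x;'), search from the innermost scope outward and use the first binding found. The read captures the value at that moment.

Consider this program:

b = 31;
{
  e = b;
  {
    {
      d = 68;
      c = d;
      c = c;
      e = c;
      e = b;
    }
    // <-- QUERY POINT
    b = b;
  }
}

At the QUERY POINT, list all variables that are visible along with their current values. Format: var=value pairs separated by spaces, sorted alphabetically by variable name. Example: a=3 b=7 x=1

Step 1: declare b=31 at depth 0
Step 2: enter scope (depth=1)
Step 3: declare e=(read b)=31 at depth 1
Step 4: enter scope (depth=2)
Step 5: enter scope (depth=3)
Step 6: declare d=68 at depth 3
Step 7: declare c=(read d)=68 at depth 3
Step 8: declare c=(read c)=68 at depth 3
Step 9: declare e=(read c)=68 at depth 3
Step 10: declare e=(read b)=31 at depth 3
Step 11: exit scope (depth=2)
Visible at query point: b=31 e=31

Answer: b=31 e=31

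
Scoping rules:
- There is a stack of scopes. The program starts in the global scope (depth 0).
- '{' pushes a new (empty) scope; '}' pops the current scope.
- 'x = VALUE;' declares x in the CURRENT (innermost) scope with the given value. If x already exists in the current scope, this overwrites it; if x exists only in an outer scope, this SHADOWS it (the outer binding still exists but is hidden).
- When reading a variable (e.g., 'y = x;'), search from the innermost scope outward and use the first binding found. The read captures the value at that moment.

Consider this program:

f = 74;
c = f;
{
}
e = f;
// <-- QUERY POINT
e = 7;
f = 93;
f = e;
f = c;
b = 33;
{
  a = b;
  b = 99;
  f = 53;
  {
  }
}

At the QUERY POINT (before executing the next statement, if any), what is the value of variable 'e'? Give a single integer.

Answer: 74

Derivation:
Step 1: declare f=74 at depth 0
Step 2: declare c=(read f)=74 at depth 0
Step 3: enter scope (depth=1)
Step 4: exit scope (depth=0)
Step 5: declare e=(read f)=74 at depth 0
Visible at query point: c=74 e=74 f=74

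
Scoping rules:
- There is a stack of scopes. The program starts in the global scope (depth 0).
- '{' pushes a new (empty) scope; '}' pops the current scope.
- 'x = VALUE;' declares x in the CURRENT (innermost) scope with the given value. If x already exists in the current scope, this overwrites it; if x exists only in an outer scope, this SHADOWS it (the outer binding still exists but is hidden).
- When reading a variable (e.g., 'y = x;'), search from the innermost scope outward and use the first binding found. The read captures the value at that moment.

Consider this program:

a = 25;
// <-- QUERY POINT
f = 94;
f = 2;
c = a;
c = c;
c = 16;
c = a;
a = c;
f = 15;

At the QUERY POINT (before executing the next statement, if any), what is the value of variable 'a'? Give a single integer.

Step 1: declare a=25 at depth 0
Visible at query point: a=25

Answer: 25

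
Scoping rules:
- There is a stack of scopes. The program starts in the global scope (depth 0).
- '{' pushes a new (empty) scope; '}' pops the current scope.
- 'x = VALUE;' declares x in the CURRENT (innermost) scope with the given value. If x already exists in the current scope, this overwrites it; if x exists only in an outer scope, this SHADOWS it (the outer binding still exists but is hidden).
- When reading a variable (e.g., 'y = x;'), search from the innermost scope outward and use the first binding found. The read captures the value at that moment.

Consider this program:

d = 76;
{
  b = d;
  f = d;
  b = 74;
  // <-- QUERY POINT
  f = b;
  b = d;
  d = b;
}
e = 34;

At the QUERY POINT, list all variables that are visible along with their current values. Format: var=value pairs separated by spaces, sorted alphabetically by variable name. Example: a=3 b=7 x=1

Answer: b=74 d=76 f=76

Derivation:
Step 1: declare d=76 at depth 0
Step 2: enter scope (depth=1)
Step 3: declare b=(read d)=76 at depth 1
Step 4: declare f=(read d)=76 at depth 1
Step 5: declare b=74 at depth 1
Visible at query point: b=74 d=76 f=76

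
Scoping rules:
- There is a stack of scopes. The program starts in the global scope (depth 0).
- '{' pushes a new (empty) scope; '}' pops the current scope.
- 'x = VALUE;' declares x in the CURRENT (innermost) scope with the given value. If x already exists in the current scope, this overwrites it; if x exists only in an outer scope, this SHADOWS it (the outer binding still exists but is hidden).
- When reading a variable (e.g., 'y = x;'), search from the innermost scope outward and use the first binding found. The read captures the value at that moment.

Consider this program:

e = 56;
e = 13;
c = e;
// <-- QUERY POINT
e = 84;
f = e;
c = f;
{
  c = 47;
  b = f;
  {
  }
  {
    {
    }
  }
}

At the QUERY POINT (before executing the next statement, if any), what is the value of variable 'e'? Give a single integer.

Step 1: declare e=56 at depth 0
Step 2: declare e=13 at depth 0
Step 3: declare c=(read e)=13 at depth 0
Visible at query point: c=13 e=13

Answer: 13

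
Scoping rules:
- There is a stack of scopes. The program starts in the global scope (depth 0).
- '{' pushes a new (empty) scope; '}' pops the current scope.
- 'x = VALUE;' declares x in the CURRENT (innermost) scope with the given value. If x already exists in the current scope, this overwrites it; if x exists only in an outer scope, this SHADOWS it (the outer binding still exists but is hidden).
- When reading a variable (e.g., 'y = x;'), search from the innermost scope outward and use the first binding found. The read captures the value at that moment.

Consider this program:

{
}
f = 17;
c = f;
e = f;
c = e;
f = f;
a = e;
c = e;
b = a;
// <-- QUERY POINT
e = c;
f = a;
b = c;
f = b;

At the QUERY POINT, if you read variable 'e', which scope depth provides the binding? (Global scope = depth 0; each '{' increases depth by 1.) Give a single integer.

Step 1: enter scope (depth=1)
Step 2: exit scope (depth=0)
Step 3: declare f=17 at depth 0
Step 4: declare c=(read f)=17 at depth 0
Step 5: declare e=(read f)=17 at depth 0
Step 6: declare c=(read e)=17 at depth 0
Step 7: declare f=(read f)=17 at depth 0
Step 8: declare a=(read e)=17 at depth 0
Step 9: declare c=(read e)=17 at depth 0
Step 10: declare b=(read a)=17 at depth 0
Visible at query point: a=17 b=17 c=17 e=17 f=17

Answer: 0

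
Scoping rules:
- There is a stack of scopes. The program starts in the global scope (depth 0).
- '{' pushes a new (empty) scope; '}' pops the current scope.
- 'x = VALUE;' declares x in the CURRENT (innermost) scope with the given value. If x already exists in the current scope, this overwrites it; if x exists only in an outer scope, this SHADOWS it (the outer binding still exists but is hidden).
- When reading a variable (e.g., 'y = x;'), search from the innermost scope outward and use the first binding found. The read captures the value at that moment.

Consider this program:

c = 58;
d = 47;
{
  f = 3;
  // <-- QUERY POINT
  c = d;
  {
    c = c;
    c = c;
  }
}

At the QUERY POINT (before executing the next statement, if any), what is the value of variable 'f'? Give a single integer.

Answer: 3

Derivation:
Step 1: declare c=58 at depth 0
Step 2: declare d=47 at depth 0
Step 3: enter scope (depth=1)
Step 4: declare f=3 at depth 1
Visible at query point: c=58 d=47 f=3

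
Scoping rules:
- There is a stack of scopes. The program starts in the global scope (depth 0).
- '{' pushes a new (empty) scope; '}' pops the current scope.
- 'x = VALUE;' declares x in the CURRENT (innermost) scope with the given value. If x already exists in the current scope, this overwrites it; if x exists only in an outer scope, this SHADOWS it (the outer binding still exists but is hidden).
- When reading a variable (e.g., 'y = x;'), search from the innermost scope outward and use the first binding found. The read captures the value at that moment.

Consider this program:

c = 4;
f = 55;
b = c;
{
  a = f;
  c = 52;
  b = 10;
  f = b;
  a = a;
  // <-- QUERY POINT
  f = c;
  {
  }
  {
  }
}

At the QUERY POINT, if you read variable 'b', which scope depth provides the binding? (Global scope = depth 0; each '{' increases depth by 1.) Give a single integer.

Step 1: declare c=4 at depth 0
Step 2: declare f=55 at depth 0
Step 3: declare b=(read c)=4 at depth 0
Step 4: enter scope (depth=1)
Step 5: declare a=(read f)=55 at depth 1
Step 6: declare c=52 at depth 1
Step 7: declare b=10 at depth 1
Step 8: declare f=(read b)=10 at depth 1
Step 9: declare a=(read a)=55 at depth 1
Visible at query point: a=55 b=10 c=52 f=10

Answer: 1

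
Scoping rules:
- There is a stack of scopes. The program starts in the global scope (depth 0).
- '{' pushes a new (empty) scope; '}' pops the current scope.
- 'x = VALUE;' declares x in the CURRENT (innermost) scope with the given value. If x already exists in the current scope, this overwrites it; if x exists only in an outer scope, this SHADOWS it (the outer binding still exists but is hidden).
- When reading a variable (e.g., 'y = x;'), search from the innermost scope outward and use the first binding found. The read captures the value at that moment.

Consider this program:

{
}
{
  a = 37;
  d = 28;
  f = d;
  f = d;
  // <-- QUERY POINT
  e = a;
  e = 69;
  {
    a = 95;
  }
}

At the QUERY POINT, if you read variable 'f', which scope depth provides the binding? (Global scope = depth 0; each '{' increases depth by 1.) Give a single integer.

Answer: 1

Derivation:
Step 1: enter scope (depth=1)
Step 2: exit scope (depth=0)
Step 3: enter scope (depth=1)
Step 4: declare a=37 at depth 1
Step 5: declare d=28 at depth 1
Step 6: declare f=(read d)=28 at depth 1
Step 7: declare f=(read d)=28 at depth 1
Visible at query point: a=37 d=28 f=28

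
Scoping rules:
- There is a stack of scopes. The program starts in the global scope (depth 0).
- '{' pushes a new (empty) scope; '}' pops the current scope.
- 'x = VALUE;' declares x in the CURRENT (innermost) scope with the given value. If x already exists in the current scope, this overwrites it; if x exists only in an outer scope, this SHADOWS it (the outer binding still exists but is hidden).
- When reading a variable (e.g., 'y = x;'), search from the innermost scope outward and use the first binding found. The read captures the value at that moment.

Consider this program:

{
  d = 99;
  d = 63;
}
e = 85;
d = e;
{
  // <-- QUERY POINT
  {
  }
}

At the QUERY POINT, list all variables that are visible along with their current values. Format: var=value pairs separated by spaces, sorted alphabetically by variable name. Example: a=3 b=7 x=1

Step 1: enter scope (depth=1)
Step 2: declare d=99 at depth 1
Step 3: declare d=63 at depth 1
Step 4: exit scope (depth=0)
Step 5: declare e=85 at depth 0
Step 6: declare d=(read e)=85 at depth 0
Step 7: enter scope (depth=1)
Visible at query point: d=85 e=85

Answer: d=85 e=85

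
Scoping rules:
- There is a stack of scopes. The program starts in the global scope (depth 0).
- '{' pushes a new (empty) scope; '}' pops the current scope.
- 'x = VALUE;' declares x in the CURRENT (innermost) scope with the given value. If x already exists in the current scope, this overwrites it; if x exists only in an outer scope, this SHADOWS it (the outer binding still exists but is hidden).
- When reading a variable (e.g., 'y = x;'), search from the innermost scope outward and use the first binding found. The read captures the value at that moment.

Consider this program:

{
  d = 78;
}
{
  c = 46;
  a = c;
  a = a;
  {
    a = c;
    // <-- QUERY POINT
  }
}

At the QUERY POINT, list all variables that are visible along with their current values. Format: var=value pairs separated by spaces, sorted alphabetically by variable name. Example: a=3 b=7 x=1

Answer: a=46 c=46

Derivation:
Step 1: enter scope (depth=1)
Step 2: declare d=78 at depth 1
Step 3: exit scope (depth=0)
Step 4: enter scope (depth=1)
Step 5: declare c=46 at depth 1
Step 6: declare a=(read c)=46 at depth 1
Step 7: declare a=(read a)=46 at depth 1
Step 8: enter scope (depth=2)
Step 9: declare a=(read c)=46 at depth 2
Visible at query point: a=46 c=46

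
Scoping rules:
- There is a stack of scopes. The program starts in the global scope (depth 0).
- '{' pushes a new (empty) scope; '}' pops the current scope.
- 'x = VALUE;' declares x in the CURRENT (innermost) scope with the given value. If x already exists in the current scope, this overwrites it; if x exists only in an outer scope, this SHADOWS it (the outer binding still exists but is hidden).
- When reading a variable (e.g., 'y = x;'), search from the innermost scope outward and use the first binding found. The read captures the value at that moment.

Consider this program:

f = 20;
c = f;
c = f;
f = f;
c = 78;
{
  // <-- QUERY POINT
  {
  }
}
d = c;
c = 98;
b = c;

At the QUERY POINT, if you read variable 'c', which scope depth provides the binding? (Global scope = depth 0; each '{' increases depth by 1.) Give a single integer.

Answer: 0

Derivation:
Step 1: declare f=20 at depth 0
Step 2: declare c=(read f)=20 at depth 0
Step 3: declare c=(read f)=20 at depth 0
Step 4: declare f=(read f)=20 at depth 0
Step 5: declare c=78 at depth 0
Step 6: enter scope (depth=1)
Visible at query point: c=78 f=20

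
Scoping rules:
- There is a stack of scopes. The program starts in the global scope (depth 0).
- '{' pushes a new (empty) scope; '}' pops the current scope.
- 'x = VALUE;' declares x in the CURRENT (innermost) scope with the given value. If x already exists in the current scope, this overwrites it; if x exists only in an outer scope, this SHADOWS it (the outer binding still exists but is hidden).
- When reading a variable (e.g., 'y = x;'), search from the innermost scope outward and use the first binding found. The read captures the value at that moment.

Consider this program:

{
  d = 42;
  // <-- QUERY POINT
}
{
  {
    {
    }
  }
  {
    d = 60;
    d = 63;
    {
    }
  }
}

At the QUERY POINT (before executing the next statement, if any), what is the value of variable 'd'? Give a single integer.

Step 1: enter scope (depth=1)
Step 2: declare d=42 at depth 1
Visible at query point: d=42

Answer: 42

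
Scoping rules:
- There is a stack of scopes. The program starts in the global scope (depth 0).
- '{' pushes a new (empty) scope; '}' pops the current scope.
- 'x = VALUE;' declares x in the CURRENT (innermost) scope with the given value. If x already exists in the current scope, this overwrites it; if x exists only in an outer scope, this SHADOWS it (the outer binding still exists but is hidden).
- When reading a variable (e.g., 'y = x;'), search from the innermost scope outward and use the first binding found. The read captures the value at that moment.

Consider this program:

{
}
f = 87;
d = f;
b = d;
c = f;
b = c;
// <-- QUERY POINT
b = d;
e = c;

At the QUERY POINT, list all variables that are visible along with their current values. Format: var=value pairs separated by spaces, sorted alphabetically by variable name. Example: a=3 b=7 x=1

Step 1: enter scope (depth=1)
Step 2: exit scope (depth=0)
Step 3: declare f=87 at depth 0
Step 4: declare d=(read f)=87 at depth 0
Step 5: declare b=(read d)=87 at depth 0
Step 6: declare c=(read f)=87 at depth 0
Step 7: declare b=(read c)=87 at depth 0
Visible at query point: b=87 c=87 d=87 f=87

Answer: b=87 c=87 d=87 f=87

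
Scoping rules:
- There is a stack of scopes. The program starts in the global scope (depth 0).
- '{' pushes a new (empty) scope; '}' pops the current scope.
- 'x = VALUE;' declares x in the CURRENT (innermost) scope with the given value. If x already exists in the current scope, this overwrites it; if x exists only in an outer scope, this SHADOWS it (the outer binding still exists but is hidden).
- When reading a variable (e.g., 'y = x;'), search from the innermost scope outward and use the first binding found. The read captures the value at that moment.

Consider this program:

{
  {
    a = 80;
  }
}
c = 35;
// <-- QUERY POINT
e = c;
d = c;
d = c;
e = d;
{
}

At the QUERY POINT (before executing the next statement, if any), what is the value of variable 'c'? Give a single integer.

Answer: 35

Derivation:
Step 1: enter scope (depth=1)
Step 2: enter scope (depth=2)
Step 3: declare a=80 at depth 2
Step 4: exit scope (depth=1)
Step 5: exit scope (depth=0)
Step 6: declare c=35 at depth 0
Visible at query point: c=35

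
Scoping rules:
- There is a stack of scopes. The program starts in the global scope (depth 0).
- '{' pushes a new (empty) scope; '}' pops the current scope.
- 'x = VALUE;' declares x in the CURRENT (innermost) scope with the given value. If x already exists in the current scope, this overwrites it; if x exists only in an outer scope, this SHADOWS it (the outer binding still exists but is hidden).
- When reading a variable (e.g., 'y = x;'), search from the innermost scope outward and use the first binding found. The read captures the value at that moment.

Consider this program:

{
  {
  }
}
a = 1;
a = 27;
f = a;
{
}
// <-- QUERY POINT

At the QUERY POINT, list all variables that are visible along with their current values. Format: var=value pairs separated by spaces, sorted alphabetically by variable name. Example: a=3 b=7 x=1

Answer: a=27 f=27

Derivation:
Step 1: enter scope (depth=1)
Step 2: enter scope (depth=2)
Step 3: exit scope (depth=1)
Step 4: exit scope (depth=0)
Step 5: declare a=1 at depth 0
Step 6: declare a=27 at depth 0
Step 7: declare f=(read a)=27 at depth 0
Step 8: enter scope (depth=1)
Step 9: exit scope (depth=0)
Visible at query point: a=27 f=27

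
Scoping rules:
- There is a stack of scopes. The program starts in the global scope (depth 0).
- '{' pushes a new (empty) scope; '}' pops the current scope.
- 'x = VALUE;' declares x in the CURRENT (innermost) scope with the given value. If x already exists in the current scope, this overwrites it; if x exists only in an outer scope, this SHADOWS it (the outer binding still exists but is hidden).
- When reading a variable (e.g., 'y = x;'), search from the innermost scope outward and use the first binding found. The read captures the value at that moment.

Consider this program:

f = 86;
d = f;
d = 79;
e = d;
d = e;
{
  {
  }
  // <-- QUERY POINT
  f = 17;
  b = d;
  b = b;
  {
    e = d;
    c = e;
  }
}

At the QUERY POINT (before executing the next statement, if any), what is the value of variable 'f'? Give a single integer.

Answer: 86

Derivation:
Step 1: declare f=86 at depth 0
Step 2: declare d=(read f)=86 at depth 0
Step 3: declare d=79 at depth 0
Step 4: declare e=(read d)=79 at depth 0
Step 5: declare d=(read e)=79 at depth 0
Step 6: enter scope (depth=1)
Step 7: enter scope (depth=2)
Step 8: exit scope (depth=1)
Visible at query point: d=79 e=79 f=86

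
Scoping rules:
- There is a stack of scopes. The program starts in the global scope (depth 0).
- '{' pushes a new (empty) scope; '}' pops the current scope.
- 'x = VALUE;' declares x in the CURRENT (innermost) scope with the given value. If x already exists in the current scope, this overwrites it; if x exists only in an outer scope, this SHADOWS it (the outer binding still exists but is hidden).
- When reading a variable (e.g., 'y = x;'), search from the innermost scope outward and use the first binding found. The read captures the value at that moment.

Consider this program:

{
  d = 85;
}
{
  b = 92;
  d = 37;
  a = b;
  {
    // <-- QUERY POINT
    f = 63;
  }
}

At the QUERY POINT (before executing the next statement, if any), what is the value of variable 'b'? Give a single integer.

Step 1: enter scope (depth=1)
Step 2: declare d=85 at depth 1
Step 3: exit scope (depth=0)
Step 4: enter scope (depth=1)
Step 5: declare b=92 at depth 1
Step 6: declare d=37 at depth 1
Step 7: declare a=(read b)=92 at depth 1
Step 8: enter scope (depth=2)
Visible at query point: a=92 b=92 d=37

Answer: 92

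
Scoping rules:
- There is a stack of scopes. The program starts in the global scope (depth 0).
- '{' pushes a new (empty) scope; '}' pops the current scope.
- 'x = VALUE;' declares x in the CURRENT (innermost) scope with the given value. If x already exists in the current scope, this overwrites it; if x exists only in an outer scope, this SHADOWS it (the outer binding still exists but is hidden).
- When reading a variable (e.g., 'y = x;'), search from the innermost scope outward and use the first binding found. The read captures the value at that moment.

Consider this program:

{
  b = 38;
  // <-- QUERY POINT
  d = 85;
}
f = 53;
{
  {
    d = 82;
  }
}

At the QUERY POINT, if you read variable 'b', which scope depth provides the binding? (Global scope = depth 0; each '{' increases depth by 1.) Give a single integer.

Answer: 1

Derivation:
Step 1: enter scope (depth=1)
Step 2: declare b=38 at depth 1
Visible at query point: b=38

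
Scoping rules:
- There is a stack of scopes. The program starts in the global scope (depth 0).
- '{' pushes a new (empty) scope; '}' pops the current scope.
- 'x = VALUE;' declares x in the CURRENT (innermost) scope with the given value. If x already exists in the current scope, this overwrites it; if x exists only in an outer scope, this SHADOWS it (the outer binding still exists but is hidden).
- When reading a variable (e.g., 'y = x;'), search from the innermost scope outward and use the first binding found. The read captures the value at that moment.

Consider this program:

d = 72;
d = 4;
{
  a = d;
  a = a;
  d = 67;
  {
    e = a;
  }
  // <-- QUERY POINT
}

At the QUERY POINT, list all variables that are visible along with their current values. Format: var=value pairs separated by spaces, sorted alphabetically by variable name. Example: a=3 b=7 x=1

Step 1: declare d=72 at depth 0
Step 2: declare d=4 at depth 0
Step 3: enter scope (depth=1)
Step 4: declare a=(read d)=4 at depth 1
Step 5: declare a=(read a)=4 at depth 1
Step 6: declare d=67 at depth 1
Step 7: enter scope (depth=2)
Step 8: declare e=(read a)=4 at depth 2
Step 9: exit scope (depth=1)
Visible at query point: a=4 d=67

Answer: a=4 d=67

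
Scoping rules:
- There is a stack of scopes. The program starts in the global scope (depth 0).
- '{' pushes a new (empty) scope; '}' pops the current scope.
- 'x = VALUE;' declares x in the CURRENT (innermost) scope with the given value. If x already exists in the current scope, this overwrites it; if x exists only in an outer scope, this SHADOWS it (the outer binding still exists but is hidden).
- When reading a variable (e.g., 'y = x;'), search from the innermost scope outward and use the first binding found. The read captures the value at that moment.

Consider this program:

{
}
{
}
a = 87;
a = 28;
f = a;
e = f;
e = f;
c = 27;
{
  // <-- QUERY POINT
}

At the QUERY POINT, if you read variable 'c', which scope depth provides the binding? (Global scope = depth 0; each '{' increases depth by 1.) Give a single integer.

Step 1: enter scope (depth=1)
Step 2: exit scope (depth=0)
Step 3: enter scope (depth=1)
Step 4: exit scope (depth=0)
Step 5: declare a=87 at depth 0
Step 6: declare a=28 at depth 0
Step 7: declare f=(read a)=28 at depth 0
Step 8: declare e=(read f)=28 at depth 0
Step 9: declare e=(read f)=28 at depth 0
Step 10: declare c=27 at depth 0
Step 11: enter scope (depth=1)
Visible at query point: a=28 c=27 e=28 f=28

Answer: 0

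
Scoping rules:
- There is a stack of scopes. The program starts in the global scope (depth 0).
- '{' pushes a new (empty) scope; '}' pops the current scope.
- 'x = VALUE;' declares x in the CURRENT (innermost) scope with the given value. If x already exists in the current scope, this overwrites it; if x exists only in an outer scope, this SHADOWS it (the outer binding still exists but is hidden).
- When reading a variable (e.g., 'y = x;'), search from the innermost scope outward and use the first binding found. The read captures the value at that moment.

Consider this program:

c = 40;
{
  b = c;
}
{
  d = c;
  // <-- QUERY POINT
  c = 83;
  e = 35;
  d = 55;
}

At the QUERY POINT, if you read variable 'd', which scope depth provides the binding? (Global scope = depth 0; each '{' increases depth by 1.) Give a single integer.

Step 1: declare c=40 at depth 0
Step 2: enter scope (depth=1)
Step 3: declare b=(read c)=40 at depth 1
Step 4: exit scope (depth=0)
Step 5: enter scope (depth=1)
Step 6: declare d=(read c)=40 at depth 1
Visible at query point: c=40 d=40

Answer: 1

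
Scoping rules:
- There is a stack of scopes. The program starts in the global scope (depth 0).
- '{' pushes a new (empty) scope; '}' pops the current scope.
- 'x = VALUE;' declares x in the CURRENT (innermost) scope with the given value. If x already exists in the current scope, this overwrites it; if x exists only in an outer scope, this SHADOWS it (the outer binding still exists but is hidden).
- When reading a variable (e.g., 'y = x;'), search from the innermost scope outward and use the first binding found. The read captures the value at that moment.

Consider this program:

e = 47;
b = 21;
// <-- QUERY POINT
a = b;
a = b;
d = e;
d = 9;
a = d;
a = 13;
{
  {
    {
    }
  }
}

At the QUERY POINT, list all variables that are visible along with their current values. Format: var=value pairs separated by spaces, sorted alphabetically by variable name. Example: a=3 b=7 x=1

Answer: b=21 e=47

Derivation:
Step 1: declare e=47 at depth 0
Step 2: declare b=21 at depth 0
Visible at query point: b=21 e=47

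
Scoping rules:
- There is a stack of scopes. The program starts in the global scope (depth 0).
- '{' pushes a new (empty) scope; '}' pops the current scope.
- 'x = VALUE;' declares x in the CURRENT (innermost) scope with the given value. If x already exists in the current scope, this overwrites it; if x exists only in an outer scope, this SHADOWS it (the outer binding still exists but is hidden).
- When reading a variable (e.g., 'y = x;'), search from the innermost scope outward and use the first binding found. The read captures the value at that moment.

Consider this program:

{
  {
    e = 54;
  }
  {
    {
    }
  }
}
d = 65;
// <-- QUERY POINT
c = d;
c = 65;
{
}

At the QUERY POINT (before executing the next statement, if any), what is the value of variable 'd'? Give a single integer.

Step 1: enter scope (depth=1)
Step 2: enter scope (depth=2)
Step 3: declare e=54 at depth 2
Step 4: exit scope (depth=1)
Step 5: enter scope (depth=2)
Step 6: enter scope (depth=3)
Step 7: exit scope (depth=2)
Step 8: exit scope (depth=1)
Step 9: exit scope (depth=0)
Step 10: declare d=65 at depth 0
Visible at query point: d=65

Answer: 65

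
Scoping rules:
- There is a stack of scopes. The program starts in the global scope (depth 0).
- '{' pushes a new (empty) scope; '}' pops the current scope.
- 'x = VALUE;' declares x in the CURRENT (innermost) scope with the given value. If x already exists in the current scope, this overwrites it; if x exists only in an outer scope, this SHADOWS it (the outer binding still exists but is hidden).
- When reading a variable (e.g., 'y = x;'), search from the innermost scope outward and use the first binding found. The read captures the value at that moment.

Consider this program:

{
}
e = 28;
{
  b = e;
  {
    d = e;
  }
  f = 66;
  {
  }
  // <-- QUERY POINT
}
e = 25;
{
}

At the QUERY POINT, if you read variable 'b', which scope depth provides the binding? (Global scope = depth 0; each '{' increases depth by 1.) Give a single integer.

Step 1: enter scope (depth=1)
Step 2: exit scope (depth=0)
Step 3: declare e=28 at depth 0
Step 4: enter scope (depth=1)
Step 5: declare b=(read e)=28 at depth 1
Step 6: enter scope (depth=2)
Step 7: declare d=(read e)=28 at depth 2
Step 8: exit scope (depth=1)
Step 9: declare f=66 at depth 1
Step 10: enter scope (depth=2)
Step 11: exit scope (depth=1)
Visible at query point: b=28 e=28 f=66

Answer: 1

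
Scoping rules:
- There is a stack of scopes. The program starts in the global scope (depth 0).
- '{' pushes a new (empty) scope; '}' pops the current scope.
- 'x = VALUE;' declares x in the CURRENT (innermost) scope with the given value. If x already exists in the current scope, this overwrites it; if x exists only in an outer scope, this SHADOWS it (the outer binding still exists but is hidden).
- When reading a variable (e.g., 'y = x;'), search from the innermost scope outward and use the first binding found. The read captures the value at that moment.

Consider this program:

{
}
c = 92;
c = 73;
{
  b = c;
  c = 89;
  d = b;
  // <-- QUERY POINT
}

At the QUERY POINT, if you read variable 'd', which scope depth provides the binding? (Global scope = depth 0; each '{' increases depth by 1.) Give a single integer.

Answer: 1

Derivation:
Step 1: enter scope (depth=1)
Step 2: exit scope (depth=0)
Step 3: declare c=92 at depth 0
Step 4: declare c=73 at depth 0
Step 5: enter scope (depth=1)
Step 6: declare b=(read c)=73 at depth 1
Step 7: declare c=89 at depth 1
Step 8: declare d=(read b)=73 at depth 1
Visible at query point: b=73 c=89 d=73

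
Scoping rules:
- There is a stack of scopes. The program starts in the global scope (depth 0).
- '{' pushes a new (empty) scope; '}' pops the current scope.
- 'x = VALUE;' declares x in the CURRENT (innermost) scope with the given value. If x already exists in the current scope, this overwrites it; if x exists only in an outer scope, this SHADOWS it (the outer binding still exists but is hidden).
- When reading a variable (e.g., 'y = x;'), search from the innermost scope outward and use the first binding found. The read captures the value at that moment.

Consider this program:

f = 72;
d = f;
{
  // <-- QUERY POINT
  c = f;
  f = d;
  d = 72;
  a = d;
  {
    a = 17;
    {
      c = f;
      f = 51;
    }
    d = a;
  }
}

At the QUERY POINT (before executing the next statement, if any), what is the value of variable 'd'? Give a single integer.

Answer: 72

Derivation:
Step 1: declare f=72 at depth 0
Step 2: declare d=(read f)=72 at depth 0
Step 3: enter scope (depth=1)
Visible at query point: d=72 f=72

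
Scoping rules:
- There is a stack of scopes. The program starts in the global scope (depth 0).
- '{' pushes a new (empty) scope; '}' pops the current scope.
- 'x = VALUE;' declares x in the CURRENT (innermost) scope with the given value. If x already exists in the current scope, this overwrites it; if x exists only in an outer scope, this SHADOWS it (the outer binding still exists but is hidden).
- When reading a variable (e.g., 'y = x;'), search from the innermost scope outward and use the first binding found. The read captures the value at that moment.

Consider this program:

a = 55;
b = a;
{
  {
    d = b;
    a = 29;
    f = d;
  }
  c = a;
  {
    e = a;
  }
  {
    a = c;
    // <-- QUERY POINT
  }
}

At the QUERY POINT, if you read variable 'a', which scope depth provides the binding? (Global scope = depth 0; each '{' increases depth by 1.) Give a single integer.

Answer: 2

Derivation:
Step 1: declare a=55 at depth 0
Step 2: declare b=(read a)=55 at depth 0
Step 3: enter scope (depth=1)
Step 4: enter scope (depth=2)
Step 5: declare d=(read b)=55 at depth 2
Step 6: declare a=29 at depth 2
Step 7: declare f=(read d)=55 at depth 2
Step 8: exit scope (depth=1)
Step 9: declare c=(read a)=55 at depth 1
Step 10: enter scope (depth=2)
Step 11: declare e=(read a)=55 at depth 2
Step 12: exit scope (depth=1)
Step 13: enter scope (depth=2)
Step 14: declare a=(read c)=55 at depth 2
Visible at query point: a=55 b=55 c=55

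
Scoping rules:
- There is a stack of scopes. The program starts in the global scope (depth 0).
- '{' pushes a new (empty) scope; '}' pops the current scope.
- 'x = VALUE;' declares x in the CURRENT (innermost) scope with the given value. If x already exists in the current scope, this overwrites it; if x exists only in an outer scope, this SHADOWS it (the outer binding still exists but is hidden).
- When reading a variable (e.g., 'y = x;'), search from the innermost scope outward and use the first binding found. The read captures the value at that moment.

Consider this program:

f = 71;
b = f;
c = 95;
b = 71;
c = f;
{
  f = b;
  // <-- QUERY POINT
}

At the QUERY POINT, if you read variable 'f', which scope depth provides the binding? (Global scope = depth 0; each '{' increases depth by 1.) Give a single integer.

Answer: 1

Derivation:
Step 1: declare f=71 at depth 0
Step 2: declare b=(read f)=71 at depth 0
Step 3: declare c=95 at depth 0
Step 4: declare b=71 at depth 0
Step 5: declare c=(read f)=71 at depth 0
Step 6: enter scope (depth=1)
Step 7: declare f=(read b)=71 at depth 1
Visible at query point: b=71 c=71 f=71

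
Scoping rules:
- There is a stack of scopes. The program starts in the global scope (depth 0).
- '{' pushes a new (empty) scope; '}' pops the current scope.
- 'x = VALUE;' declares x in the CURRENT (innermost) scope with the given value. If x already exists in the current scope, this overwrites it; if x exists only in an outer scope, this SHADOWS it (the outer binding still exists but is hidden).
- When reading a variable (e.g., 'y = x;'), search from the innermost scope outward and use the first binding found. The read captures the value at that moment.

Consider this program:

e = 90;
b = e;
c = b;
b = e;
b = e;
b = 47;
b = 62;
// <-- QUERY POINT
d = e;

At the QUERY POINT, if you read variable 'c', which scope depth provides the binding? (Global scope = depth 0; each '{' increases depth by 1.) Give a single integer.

Step 1: declare e=90 at depth 0
Step 2: declare b=(read e)=90 at depth 0
Step 3: declare c=(read b)=90 at depth 0
Step 4: declare b=(read e)=90 at depth 0
Step 5: declare b=(read e)=90 at depth 0
Step 6: declare b=47 at depth 0
Step 7: declare b=62 at depth 0
Visible at query point: b=62 c=90 e=90

Answer: 0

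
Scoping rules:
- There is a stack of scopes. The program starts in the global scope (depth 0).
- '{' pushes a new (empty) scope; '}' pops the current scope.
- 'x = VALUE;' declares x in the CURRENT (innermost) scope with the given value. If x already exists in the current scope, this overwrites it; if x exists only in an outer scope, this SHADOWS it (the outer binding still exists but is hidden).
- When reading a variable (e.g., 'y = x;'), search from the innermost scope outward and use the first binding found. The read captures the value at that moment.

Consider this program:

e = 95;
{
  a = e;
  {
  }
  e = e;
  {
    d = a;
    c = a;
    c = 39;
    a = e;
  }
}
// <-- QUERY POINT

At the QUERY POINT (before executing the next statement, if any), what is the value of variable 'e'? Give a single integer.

Answer: 95

Derivation:
Step 1: declare e=95 at depth 0
Step 2: enter scope (depth=1)
Step 3: declare a=(read e)=95 at depth 1
Step 4: enter scope (depth=2)
Step 5: exit scope (depth=1)
Step 6: declare e=(read e)=95 at depth 1
Step 7: enter scope (depth=2)
Step 8: declare d=(read a)=95 at depth 2
Step 9: declare c=(read a)=95 at depth 2
Step 10: declare c=39 at depth 2
Step 11: declare a=(read e)=95 at depth 2
Step 12: exit scope (depth=1)
Step 13: exit scope (depth=0)
Visible at query point: e=95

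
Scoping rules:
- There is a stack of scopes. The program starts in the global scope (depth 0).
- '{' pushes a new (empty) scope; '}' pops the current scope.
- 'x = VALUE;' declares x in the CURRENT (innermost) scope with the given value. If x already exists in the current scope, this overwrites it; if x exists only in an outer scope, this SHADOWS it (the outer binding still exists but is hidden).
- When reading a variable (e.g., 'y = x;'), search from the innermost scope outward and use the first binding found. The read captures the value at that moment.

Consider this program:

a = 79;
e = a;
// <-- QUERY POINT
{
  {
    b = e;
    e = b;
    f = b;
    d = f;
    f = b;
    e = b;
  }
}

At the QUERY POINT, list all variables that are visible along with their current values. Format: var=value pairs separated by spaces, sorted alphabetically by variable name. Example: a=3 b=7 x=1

Answer: a=79 e=79

Derivation:
Step 1: declare a=79 at depth 0
Step 2: declare e=(read a)=79 at depth 0
Visible at query point: a=79 e=79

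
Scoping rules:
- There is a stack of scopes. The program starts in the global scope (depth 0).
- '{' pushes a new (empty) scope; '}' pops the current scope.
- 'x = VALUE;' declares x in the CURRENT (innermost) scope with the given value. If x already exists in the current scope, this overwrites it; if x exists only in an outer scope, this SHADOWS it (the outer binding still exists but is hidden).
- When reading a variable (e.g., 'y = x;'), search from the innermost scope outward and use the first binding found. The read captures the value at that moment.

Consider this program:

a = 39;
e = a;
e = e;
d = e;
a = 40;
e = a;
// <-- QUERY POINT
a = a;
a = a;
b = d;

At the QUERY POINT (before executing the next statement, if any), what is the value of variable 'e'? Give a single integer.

Step 1: declare a=39 at depth 0
Step 2: declare e=(read a)=39 at depth 0
Step 3: declare e=(read e)=39 at depth 0
Step 4: declare d=(read e)=39 at depth 0
Step 5: declare a=40 at depth 0
Step 6: declare e=(read a)=40 at depth 0
Visible at query point: a=40 d=39 e=40

Answer: 40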